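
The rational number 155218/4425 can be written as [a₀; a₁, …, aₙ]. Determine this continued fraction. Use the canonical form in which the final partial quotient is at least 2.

155218 ÷ 4425 → quotient 35, remainder 343
4425 ÷ 343 → quotient 12, remainder 309
343 ÷ 309 → quotient 1, remainder 34
309 ÷ 34 → quotient 9, remainder 3
34 ÷ 3 → quotient 11, remainder 1
3 ÷ 1 → quotient 3, remainder 0

[35; 12, 1, 9, 11, 3]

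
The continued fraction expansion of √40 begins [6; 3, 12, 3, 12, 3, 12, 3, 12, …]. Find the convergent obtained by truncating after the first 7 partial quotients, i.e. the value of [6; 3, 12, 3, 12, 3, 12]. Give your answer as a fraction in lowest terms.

337434/53353

a_0 = 6: 6/1
a_1 = 3: 19/3
a_2 = 12: 234/37
a_3 = 3: 721/114
a_4 = 12: 8886/1405
a_5 = 3: 27379/4329
a_6 = 12: 337434/53353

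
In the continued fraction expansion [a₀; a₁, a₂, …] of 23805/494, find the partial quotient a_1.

Apply division with remainder until the remainder is 0:
23805 = 48·494 + 93, so a_0 = 48
494 = 5·93 + 29, so a_1 = 5

5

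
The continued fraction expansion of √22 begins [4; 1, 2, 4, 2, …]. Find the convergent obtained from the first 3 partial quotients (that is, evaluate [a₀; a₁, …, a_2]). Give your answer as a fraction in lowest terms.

14/3

Use the convergent recurrence hₖ = aₖ·hₖ₋₁ + hₖ₋₂ (and likewise for the denominators kₖ):
a_0 = 4: 4/1
a_1 = 1: 5/1
a_2 = 2: 14/3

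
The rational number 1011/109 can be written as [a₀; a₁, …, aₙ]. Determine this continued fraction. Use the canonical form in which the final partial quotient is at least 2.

Apply division with remainder until the remainder is 0:
⌊1011/109⌋ = 9, remainder 30
⌊109/30⌋ = 3, remainder 19
⌊30/19⌋ = 1, remainder 11
⌊19/11⌋ = 1, remainder 8
⌊11/8⌋ = 1, remainder 3
⌊8/3⌋ = 2, remainder 2
⌊3/2⌋ = 1, remainder 1
⌊2/1⌋ = 2, remainder 0

[9; 3, 1, 1, 1, 2, 1, 2]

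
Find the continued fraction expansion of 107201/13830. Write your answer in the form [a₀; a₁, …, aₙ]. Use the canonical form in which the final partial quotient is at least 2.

[7; 1, 3, 46, 2, 8, 1, 3]

107201 = 7·13830 + 10391, so a_0 = 7
13830 = 1·10391 + 3439, so a_1 = 1
10391 = 3·3439 + 74, so a_2 = 3
3439 = 46·74 + 35, so a_3 = 46
74 = 2·35 + 4, so a_4 = 2
35 = 8·4 + 3, so a_5 = 8
4 = 1·3 + 1, so a_6 = 1
3 = 3·1 + 0, so a_7 = 3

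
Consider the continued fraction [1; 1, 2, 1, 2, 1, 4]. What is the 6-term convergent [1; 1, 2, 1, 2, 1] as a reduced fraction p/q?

a_0 = 1: 1/1
a_1 = 1: 2/1
a_2 = 2: 5/3
a_3 = 1: 7/4
a_4 = 2: 19/11
a_5 = 1: 26/15

26/15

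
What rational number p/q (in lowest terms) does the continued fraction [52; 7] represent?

Collapse the nested fraction from the inside out:
Start with 7.
52 + 1/(7/1) = 52 + 1/7 = 365/7

365/7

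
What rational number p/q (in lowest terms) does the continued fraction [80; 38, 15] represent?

a_0 = 80: 80/1
a_1 = 38: 3041/38
a_2 = 15: 45695/571

45695/571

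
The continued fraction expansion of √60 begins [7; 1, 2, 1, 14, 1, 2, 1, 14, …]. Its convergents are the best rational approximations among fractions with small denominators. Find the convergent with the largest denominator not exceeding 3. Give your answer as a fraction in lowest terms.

23/3

List convergents until the denominator exceeds the bound:
a_0 = 7: 7/1  (≤ bound)
a_1 = 1: 8/1  (≤ bound)
a_2 = 2: 23/3  (≤ bound)
a_3 = 1: 31/4  (> 3, stop)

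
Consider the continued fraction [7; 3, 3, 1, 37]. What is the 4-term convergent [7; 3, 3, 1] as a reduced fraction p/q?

Start with 1.
3 + 1/(1/1) = 3 + 1/1 = 4/1
3 + 1/(4/1) = 3 + 1/4 = 13/4
7 + 1/(13/4) = 7 + 4/13 = 95/13

95/13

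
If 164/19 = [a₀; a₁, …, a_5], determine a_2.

1

⌊164/19⌋ = 8, remainder 12
⌊19/12⌋ = 1, remainder 7
⌊12/7⌋ = 1, remainder 5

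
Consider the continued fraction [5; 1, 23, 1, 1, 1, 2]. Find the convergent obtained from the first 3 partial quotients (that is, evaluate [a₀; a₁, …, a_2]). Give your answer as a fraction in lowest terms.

143/24

Starting at the tail and folding back:
Start with 23.
1 + 1/(23/1) = 1 + 1/23 = 24/23
5 + 1/(24/23) = 5 + 23/24 = 143/24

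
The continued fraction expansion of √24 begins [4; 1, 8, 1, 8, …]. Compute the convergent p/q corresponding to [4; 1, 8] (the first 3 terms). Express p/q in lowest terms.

a_0 = 4: 4/1
a_1 = 1: 5/1
a_2 = 8: 44/9

44/9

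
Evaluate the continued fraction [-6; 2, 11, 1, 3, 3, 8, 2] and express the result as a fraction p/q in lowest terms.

Compute successive convergents:
a_0 = -6: -6/1
a_1 = 2: -11/2
a_2 = 11: -127/23
a_3 = 1: -138/25
a_4 = 3: -541/98
a_5 = 3: -1761/319
a_6 = 8: -14629/2650
a_7 = 2: -31019/5619

-31019/5619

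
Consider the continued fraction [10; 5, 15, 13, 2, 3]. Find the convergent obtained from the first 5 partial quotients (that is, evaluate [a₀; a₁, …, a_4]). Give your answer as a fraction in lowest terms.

Start with 2.
13 + 1/(2/1) = 13 + 1/2 = 27/2
15 + 1/(27/2) = 15 + 2/27 = 407/27
5 + 1/(407/27) = 5 + 27/407 = 2062/407
10 + 1/(2062/407) = 10 + 407/2062 = 21027/2062

21027/2062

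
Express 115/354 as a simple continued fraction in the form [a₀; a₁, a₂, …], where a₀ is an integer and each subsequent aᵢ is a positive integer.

[0; 3, 12, 1, 3, 2]

Apply division with remainder until the remainder is 0:
115 = 0·354 + 115, so a_0 = 0
354 = 3·115 + 9, so a_1 = 3
115 = 12·9 + 7, so a_2 = 12
9 = 1·7 + 2, so a_3 = 1
7 = 3·2 + 1, so a_4 = 3
2 = 2·1 + 0, so a_5 = 2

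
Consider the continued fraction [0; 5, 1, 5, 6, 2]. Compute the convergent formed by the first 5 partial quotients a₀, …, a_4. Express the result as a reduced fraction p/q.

37/216

Use the convergent recurrence hₖ = aₖ·hₖ₋₁ + hₖ₋₂ (and likewise for the denominators kₖ):
a_0 = 0: 0/1
a_1 = 5: 1/5
a_2 = 1: 1/6
a_3 = 5: 6/35
a_4 = 6: 37/216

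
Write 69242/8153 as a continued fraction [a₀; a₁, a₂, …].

[8; 2, 34, 2, 1, 12, 3]

69242 ÷ 8153 → quotient 8, remainder 4018
8153 ÷ 4018 → quotient 2, remainder 117
4018 ÷ 117 → quotient 34, remainder 40
117 ÷ 40 → quotient 2, remainder 37
40 ÷ 37 → quotient 1, remainder 3
37 ÷ 3 → quotient 12, remainder 1
3 ÷ 1 → quotient 3, remainder 0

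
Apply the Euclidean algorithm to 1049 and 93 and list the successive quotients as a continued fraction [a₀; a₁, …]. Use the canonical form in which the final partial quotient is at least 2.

⌊1049/93⌋ = 11, remainder 26
⌊93/26⌋ = 3, remainder 15
⌊26/15⌋ = 1, remainder 11
⌊15/11⌋ = 1, remainder 4
⌊11/4⌋ = 2, remainder 3
⌊4/3⌋ = 1, remainder 1
⌊3/1⌋ = 3, remainder 0

[11; 3, 1, 1, 2, 1, 3]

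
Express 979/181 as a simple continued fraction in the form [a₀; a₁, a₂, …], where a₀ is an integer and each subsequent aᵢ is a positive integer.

979 ÷ 181 → quotient 5, remainder 74
181 ÷ 74 → quotient 2, remainder 33
74 ÷ 33 → quotient 2, remainder 8
33 ÷ 8 → quotient 4, remainder 1
8 ÷ 1 → quotient 8, remainder 0

[5; 2, 2, 4, 8]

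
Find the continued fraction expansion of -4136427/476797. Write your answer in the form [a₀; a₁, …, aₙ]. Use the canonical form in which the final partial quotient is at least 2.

Apply division with remainder until the remainder is 0:
⌊-4136427/476797⌋ = -9, remainder 154746
⌊476797/154746⌋ = 3, remainder 12559
⌊154746/12559⌋ = 12, remainder 4038
⌊12559/4038⌋ = 3, remainder 445
⌊4038/445⌋ = 9, remainder 33
⌊445/33⌋ = 13, remainder 16
⌊33/16⌋ = 2, remainder 1
⌊16/1⌋ = 16, remainder 0

[-9; 3, 12, 3, 9, 13, 2, 16]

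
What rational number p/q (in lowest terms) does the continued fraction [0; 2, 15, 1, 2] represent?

47/97

Start with 2.
1 + 1/(2/1) = 1 + 1/2 = 3/2
15 + 1/(3/2) = 15 + 2/3 = 47/3
2 + 1/(47/3) = 2 + 3/47 = 97/47
0 + 1/(97/47) = 0 + 47/97 = 47/97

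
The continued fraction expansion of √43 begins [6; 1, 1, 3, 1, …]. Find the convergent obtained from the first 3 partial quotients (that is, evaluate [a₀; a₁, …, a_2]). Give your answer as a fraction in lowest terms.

Start with 1.
1 + 1/(1/1) = 1 + 1/1 = 2/1
6 + 1/(2/1) = 6 + 1/2 = 13/2

13/2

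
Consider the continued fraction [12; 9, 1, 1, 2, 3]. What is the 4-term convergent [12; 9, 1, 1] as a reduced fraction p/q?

Build up convergents one term at a time:
a_0 = 12: 12/1
a_1 = 9: 109/9
a_2 = 1: 121/10
a_3 = 1: 230/19

230/19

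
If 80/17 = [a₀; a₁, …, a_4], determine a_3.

2

Run the Euclidean algorithm, recording each quotient:
⌊80/17⌋ = 4, remainder 12
⌊17/12⌋ = 1, remainder 5
⌊12/5⌋ = 2, remainder 2
⌊5/2⌋ = 2, remainder 1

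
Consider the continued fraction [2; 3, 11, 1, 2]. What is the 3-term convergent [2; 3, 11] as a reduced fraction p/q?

79/34

Start with 11.
3 + 1/(11/1) = 3 + 1/11 = 34/11
2 + 1/(34/11) = 2 + 11/34 = 79/34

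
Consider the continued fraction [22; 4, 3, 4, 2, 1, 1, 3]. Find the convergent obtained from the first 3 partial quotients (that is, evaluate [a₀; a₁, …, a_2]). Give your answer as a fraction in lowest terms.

289/13

Build up convergents one term at a time:
a_0 = 22: 22/1
a_1 = 4: 89/4
a_2 = 3: 289/13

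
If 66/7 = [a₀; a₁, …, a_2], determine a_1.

2

66 ÷ 7 → quotient 9, remainder 3
7 ÷ 3 → quotient 2, remainder 1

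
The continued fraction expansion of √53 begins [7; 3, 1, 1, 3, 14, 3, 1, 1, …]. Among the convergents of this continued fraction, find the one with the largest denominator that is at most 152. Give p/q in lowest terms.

182/25

List convergents until the denominator exceeds the bound:
a_0 = 7: 7/1  (≤ bound)
a_1 = 3: 22/3  (≤ bound)
a_2 = 1: 29/4  (≤ bound)
a_3 = 1: 51/7  (≤ bound)
a_4 = 3: 182/25  (≤ bound)
a_5 = 14: 2599/357  (> 152, stop)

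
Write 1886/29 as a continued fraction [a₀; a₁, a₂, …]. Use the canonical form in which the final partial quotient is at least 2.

Repeatedly divide and take the remainder:
⌊1886/29⌋ = 65, remainder 1
⌊29/1⌋ = 29, remainder 0

[65; 29]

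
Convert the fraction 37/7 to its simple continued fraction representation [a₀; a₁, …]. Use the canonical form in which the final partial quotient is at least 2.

Run the Euclidean algorithm, recording each quotient:
37 = 5·7 + 2, so a_0 = 5
7 = 3·2 + 1, so a_1 = 3
2 = 2·1 + 0, so a_2 = 2

[5; 3, 2]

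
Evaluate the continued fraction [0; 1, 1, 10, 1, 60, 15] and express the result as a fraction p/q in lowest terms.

Start with 15.
60 + 1/(15/1) = 60 + 1/15 = 901/15
1 + 1/(901/15) = 1 + 15/901 = 916/901
10 + 1/(916/901) = 10 + 901/916 = 10061/916
1 + 1/(10061/916) = 1 + 916/10061 = 10977/10061
1 + 1/(10977/10061) = 1 + 10061/10977 = 21038/10977
0 + 1/(21038/10977) = 0 + 10977/21038 = 10977/21038

10977/21038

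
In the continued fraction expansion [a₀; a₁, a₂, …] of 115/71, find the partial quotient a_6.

115 = 1·71 + 44, so a_0 = 1
71 = 1·44 + 27, so a_1 = 1
44 = 1·27 + 17, so a_2 = 1
27 = 1·17 + 10, so a_3 = 1
17 = 1·10 + 7, so a_4 = 1
10 = 1·7 + 3, so a_5 = 1
7 = 2·3 + 1, so a_6 = 2

2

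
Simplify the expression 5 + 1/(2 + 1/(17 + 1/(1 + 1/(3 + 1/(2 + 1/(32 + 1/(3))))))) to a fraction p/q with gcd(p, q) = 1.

177488/32351

a_0 = 5: 5/1
a_1 = 2: 11/2
a_2 = 17: 192/35
a_3 = 1: 203/37
a_4 = 3: 801/146
a_5 = 2: 1805/329
a_6 = 32: 58561/10674
a_7 = 3: 177488/32351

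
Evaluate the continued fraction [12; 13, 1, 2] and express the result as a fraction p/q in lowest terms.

a_0 = 12: 12/1
a_1 = 13: 157/13
a_2 = 1: 169/14
a_3 = 2: 495/41

495/41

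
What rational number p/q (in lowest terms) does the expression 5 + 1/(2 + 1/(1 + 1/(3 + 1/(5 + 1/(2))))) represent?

Collapse the nested fraction from the inside out:
Start with 2.
5 + 1/(2/1) = 5 + 1/2 = 11/2
3 + 1/(11/2) = 3 + 2/11 = 35/11
1 + 1/(35/11) = 1 + 11/35 = 46/35
2 + 1/(46/35) = 2 + 35/46 = 127/46
5 + 1/(127/46) = 5 + 46/127 = 681/127

681/127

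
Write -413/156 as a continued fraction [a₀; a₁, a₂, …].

⌊-413/156⌋ = -3, remainder 55
⌊156/55⌋ = 2, remainder 46
⌊55/46⌋ = 1, remainder 9
⌊46/9⌋ = 5, remainder 1
⌊9/1⌋ = 9, remainder 0

[-3; 2, 1, 5, 9]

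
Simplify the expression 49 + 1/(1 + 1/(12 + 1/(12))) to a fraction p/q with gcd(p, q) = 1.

Compute successive convergents:
a_0 = 49: 49/1
a_1 = 1: 50/1
a_2 = 12: 649/13
a_3 = 12: 7838/157

7838/157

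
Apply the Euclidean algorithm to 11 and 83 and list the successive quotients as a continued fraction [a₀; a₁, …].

11 = 0·83 + 11, so a_0 = 0
83 = 7·11 + 6, so a_1 = 7
11 = 1·6 + 5, so a_2 = 1
6 = 1·5 + 1, so a_3 = 1
5 = 5·1 + 0, so a_4 = 5

[0; 7, 1, 1, 5]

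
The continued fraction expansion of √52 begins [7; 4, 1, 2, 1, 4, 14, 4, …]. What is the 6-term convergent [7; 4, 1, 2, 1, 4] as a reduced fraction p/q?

649/90

Start with 4.
1 + 1/(4/1) = 1 + 1/4 = 5/4
2 + 1/(5/4) = 2 + 4/5 = 14/5
1 + 1/(14/5) = 1 + 5/14 = 19/14
4 + 1/(19/14) = 4 + 14/19 = 90/19
7 + 1/(90/19) = 7 + 19/90 = 649/90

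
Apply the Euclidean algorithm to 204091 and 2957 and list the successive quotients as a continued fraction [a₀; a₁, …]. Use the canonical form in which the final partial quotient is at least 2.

[69; 50, 1, 57]

204091 ÷ 2957 → quotient 69, remainder 58
2957 ÷ 58 → quotient 50, remainder 57
58 ÷ 57 → quotient 1, remainder 1
57 ÷ 1 → quotient 57, remainder 0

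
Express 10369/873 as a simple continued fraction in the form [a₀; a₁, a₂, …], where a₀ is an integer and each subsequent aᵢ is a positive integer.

[11; 1, 7, 6, 3, 2, 2]

Apply division with remainder until the remainder is 0:
10369 ÷ 873 → quotient 11, remainder 766
873 ÷ 766 → quotient 1, remainder 107
766 ÷ 107 → quotient 7, remainder 17
107 ÷ 17 → quotient 6, remainder 5
17 ÷ 5 → quotient 3, remainder 2
5 ÷ 2 → quotient 2, remainder 1
2 ÷ 1 → quotient 2, remainder 0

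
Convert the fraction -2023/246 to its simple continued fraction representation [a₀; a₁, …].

-2023 = -9·246 + 191, so a_0 = -9
246 = 1·191 + 55, so a_1 = 1
191 = 3·55 + 26, so a_2 = 3
55 = 2·26 + 3, so a_3 = 2
26 = 8·3 + 2, so a_4 = 8
3 = 1·2 + 1, so a_5 = 1
2 = 2·1 + 0, so a_6 = 2

[-9; 1, 3, 2, 8, 1, 2]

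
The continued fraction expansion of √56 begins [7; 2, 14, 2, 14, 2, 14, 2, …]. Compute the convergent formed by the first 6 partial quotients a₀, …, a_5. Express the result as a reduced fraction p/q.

13455/1798

Build up convergents one term at a time:
a_0 = 7: 7/1
a_1 = 2: 15/2
a_2 = 14: 217/29
a_3 = 2: 449/60
a_4 = 14: 6503/869
a_5 = 2: 13455/1798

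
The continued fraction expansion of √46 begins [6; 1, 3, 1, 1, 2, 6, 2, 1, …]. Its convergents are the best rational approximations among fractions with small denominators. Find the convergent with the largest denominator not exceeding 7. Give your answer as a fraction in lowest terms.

34/5

a_0 = 6: 6/1  (≤ bound)
a_1 = 1: 7/1  (≤ bound)
a_2 = 3: 27/4  (≤ bound)
a_3 = 1: 34/5  (≤ bound)
a_4 = 1: 61/9  (> 7, stop)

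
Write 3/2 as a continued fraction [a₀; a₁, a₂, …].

3 = 1·2 + 1, so a_0 = 1
2 = 2·1 + 0, so a_1 = 2

[1; 2]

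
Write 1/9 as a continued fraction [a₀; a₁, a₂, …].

[0; 9]

1 ÷ 9 → quotient 0, remainder 1
9 ÷ 1 → quotient 9, remainder 0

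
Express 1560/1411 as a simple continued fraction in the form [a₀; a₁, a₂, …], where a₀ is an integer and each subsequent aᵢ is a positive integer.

1560 = 1·1411 + 149, so a_0 = 1
1411 = 9·149 + 70, so a_1 = 9
149 = 2·70 + 9, so a_2 = 2
70 = 7·9 + 7, so a_3 = 7
9 = 1·7 + 2, so a_4 = 1
7 = 3·2 + 1, so a_5 = 3
2 = 2·1 + 0, so a_6 = 2

[1; 9, 2, 7, 1, 3, 2]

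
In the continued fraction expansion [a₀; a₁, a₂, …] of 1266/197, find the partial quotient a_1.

2

⌊1266/197⌋ = 6, remainder 84
⌊197/84⌋ = 2, remainder 29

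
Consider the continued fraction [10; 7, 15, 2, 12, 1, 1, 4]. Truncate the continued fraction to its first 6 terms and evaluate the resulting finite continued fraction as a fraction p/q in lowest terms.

Start with 1.
12 + 1/(1/1) = 12 + 1/1 = 13/1
2 + 1/(13/1) = 2 + 1/13 = 27/13
15 + 1/(27/13) = 15 + 13/27 = 418/27
7 + 1/(418/27) = 7 + 27/418 = 2953/418
10 + 1/(2953/418) = 10 + 418/2953 = 29948/2953

29948/2953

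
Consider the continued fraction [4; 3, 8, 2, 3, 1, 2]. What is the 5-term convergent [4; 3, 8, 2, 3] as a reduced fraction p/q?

Compute successive convergents:
a_0 = 4: 4/1
a_1 = 3: 13/3
a_2 = 8: 108/25
a_3 = 2: 229/53
a_4 = 3: 795/184

795/184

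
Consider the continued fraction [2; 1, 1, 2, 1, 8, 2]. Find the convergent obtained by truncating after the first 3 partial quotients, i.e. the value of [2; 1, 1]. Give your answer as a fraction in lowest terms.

Collapse the nested fraction from the inside out:
Start with 1.
1 + 1/(1/1) = 1 + 1/1 = 2/1
2 + 1/(2/1) = 2 + 1/2 = 5/2

5/2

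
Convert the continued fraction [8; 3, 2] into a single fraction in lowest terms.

Start with 2.
3 + 1/(2/1) = 3 + 1/2 = 7/2
8 + 1/(7/2) = 8 + 2/7 = 58/7

58/7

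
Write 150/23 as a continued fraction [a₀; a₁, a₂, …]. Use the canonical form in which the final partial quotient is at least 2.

[6; 1, 1, 11]

Run the Euclidean algorithm, recording each quotient:
⌊150/23⌋ = 6, remainder 12
⌊23/12⌋ = 1, remainder 11
⌊12/11⌋ = 1, remainder 1
⌊11/1⌋ = 11, remainder 0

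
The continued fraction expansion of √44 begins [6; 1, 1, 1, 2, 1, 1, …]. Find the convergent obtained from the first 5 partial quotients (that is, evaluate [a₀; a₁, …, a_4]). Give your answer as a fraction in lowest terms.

Compute successive convergents:
a_0 = 6: 6/1
a_1 = 1: 7/1
a_2 = 1: 13/2
a_3 = 1: 20/3
a_4 = 2: 53/8

53/8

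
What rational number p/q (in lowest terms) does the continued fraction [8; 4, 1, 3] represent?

156/19

Start with 3.
1 + 1/(3/1) = 1 + 1/3 = 4/3
4 + 1/(4/3) = 4 + 3/4 = 19/4
8 + 1/(19/4) = 8 + 4/19 = 156/19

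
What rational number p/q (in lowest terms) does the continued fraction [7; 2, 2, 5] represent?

a_0 = 7: 7/1
a_1 = 2: 15/2
a_2 = 2: 37/5
a_3 = 5: 200/27

200/27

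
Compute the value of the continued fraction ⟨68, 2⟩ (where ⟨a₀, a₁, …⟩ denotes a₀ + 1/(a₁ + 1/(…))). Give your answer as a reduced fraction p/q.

137/2

Starting at the tail and folding back:
Start with 2.
68 + 1/(2/1) = 68 + 1/2 = 137/2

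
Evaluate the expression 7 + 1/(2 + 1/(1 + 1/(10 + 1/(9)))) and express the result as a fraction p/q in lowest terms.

2137/291

a_0 = 7: 7/1
a_1 = 2: 15/2
a_2 = 1: 22/3
a_3 = 10: 235/32
a_4 = 9: 2137/291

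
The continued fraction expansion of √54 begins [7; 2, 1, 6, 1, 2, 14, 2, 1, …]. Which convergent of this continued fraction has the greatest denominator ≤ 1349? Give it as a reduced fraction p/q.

6959/947

List convergents until the denominator exceeds the bound:
a_0 = 7: 7/1  (≤ bound)
a_1 = 2: 15/2  (≤ bound)
a_2 = 1: 22/3  (≤ bound)
a_3 = 6: 147/20  (≤ bound)
a_4 = 1: 169/23  (≤ bound)
a_5 = 2: 485/66  (≤ bound)
a_6 = 14: 6959/947  (≤ bound)
a_7 = 2: 14403/1960  (> 1349, stop)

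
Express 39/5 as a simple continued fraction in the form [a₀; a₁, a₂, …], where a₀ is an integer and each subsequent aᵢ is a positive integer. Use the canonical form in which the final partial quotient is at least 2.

39 = 7·5 + 4, so a_0 = 7
5 = 1·4 + 1, so a_1 = 1
4 = 4·1 + 0, so a_2 = 4

[7; 1, 4]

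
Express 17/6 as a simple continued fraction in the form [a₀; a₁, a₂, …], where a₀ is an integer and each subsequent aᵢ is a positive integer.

17 = 2·6 + 5, so a_0 = 2
6 = 1·5 + 1, so a_1 = 1
5 = 5·1 + 0, so a_2 = 5

[2; 1, 5]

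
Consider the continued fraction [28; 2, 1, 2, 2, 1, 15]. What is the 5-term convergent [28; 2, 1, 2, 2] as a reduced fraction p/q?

a_0 = 28: 28/1
a_1 = 2: 57/2
a_2 = 1: 85/3
a_3 = 2: 227/8
a_4 = 2: 539/19

539/19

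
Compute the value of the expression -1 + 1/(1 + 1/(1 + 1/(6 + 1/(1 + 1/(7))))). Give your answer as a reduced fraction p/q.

-55/118

Work from the innermost term outward:
Start with 7.
1 + 1/(7/1) = 1 + 1/7 = 8/7
6 + 1/(8/7) = 6 + 7/8 = 55/8
1 + 1/(55/8) = 1 + 8/55 = 63/55
1 + 1/(63/55) = 1 + 55/63 = 118/63
-1 + 1/(118/63) = -1 + 63/118 = -55/118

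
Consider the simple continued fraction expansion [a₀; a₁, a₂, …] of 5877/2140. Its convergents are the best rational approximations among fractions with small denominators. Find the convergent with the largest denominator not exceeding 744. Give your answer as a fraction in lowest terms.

184/67

List convergents until the denominator exceeds the bound:
a_0 = 2: 2/1  (≤ bound)
a_1 = 1: 3/1  (≤ bound)
a_2 = 2: 8/3  (≤ bound)
a_3 = 1: 11/4  (≤ bound)
a_4 = 15: 173/63  (≤ bound)
a_5 = 1: 184/67  (≤ bound)
a_6 = 31: 5877/2140  (> 744, stop)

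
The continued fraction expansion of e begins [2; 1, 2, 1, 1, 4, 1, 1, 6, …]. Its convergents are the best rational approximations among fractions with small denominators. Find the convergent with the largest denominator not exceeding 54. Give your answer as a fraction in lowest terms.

a_0 = 2: 2/1  (≤ bound)
a_1 = 1: 3/1  (≤ bound)
a_2 = 2: 8/3  (≤ bound)
a_3 = 1: 11/4  (≤ bound)
a_4 = 1: 19/7  (≤ bound)
a_5 = 4: 87/32  (≤ bound)
a_6 = 1: 106/39  (≤ bound)
a_7 = 1: 193/71  (> 54, stop)

106/39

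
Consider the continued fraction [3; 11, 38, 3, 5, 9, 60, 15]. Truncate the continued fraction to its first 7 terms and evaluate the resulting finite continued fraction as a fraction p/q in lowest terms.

11536630/3732699

Work from the innermost term outward:
Start with 60.
9 + 1/(60/1) = 9 + 1/60 = 541/60
5 + 1/(541/60) = 5 + 60/541 = 2765/541
3 + 1/(2765/541) = 3 + 541/2765 = 8836/2765
38 + 1/(8836/2765) = 38 + 2765/8836 = 338533/8836
11 + 1/(338533/8836) = 11 + 8836/338533 = 3732699/338533
3 + 1/(3732699/338533) = 3 + 338533/3732699 = 11536630/3732699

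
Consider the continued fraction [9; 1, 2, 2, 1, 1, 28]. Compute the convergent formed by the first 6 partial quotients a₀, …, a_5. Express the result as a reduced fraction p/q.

a_0 = 9: 9/1
a_1 = 1: 10/1
a_2 = 2: 29/3
a_3 = 2: 68/7
a_4 = 1: 97/10
a_5 = 1: 165/17

165/17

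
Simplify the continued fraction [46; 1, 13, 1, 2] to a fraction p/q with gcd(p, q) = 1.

a_0 = 46: 46/1
a_1 = 1: 47/1
a_2 = 13: 657/14
a_3 = 1: 704/15
a_4 = 2: 2065/44

2065/44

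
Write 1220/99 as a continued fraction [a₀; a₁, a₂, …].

[12; 3, 10, 1, 2]

⌊1220/99⌋ = 12, remainder 32
⌊99/32⌋ = 3, remainder 3
⌊32/3⌋ = 10, remainder 2
⌊3/2⌋ = 1, remainder 1
⌊2/1⌋ = 2, remainder 0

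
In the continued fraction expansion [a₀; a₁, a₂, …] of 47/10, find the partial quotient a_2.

⌊47/10⌋ = 4, remainder 7
⌊10/7⌋ = 1, remainder 3
⌊7/3⌋ = 2, remainder 1

2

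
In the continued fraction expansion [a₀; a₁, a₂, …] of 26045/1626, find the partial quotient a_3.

26045 ÷ 1626 → quotient 16, remainder 29
1626 ÷ 29 → quotient 56, remainder 2
29 ÷ 2 → quotient 14, remainder 1
2 ÷ 1 → quotient 2, remainder 0

2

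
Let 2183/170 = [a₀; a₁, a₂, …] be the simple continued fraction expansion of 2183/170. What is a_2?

5

⌊2183/170⌋ = 12, remainder 143
⌊170/143⌋ = 1, remainder 27
⌊143/27⌋ = 5, remainder 8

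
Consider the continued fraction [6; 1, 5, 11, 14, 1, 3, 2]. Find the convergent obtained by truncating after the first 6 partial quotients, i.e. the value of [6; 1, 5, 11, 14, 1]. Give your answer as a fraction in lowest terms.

a_0 = 6: 6/1
a_1 = 1: 7/1
a_2 = 5: 41/6
a_3 = 11: 458/67
a_4 = 14: 6453/944
a_5 = 1: 6911/1011

6911/1011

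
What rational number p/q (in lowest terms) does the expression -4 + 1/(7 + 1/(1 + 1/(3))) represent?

-120/31

Use the convergent recurrence hₖ = aₖ·hₖ₋₁ + hₖ₋₂ (and likewise for the denominators kₖ):
a_0 = -4: -4/1
a_1 = 7: -27/7
a_2 = 1: -31/8
a_3 = 3: -120/31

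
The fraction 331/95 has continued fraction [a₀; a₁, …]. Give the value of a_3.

3

331 ÷ 95 → quotient 3, remainder 46
95 ÷ 46 → quotient 2, remainder 3
46 ÷ 3 → quotient 15, remainder 1
3 ÷ 1 → quotient 3, remainder 0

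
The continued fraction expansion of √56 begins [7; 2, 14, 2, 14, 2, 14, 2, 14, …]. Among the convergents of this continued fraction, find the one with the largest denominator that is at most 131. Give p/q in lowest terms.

449/60

a_0 = 7: 7/1  (≤ bound)
a_1 = 2: 15/2  (≤ bound)
a_2 = 14: 217/29  (≤ bound)
a_3 = 2: 449/60  (≤ bound)
a_4 = 14: 6503/869  (> 131, stop)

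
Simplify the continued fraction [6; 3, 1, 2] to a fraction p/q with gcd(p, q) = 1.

Start with 2.
1 + 1/(2/1) = 1 + 1/2 = 3/2
3 + 1/(3/2) = 3 + 2/3 = 11/3
6 + 1/(11/3) = 6 + 3/11 = 69/11

69/11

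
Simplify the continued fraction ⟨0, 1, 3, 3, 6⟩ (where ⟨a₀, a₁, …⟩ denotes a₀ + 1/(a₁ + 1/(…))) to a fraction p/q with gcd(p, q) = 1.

Start with 6.
3 + 1/(6/1) = 3 + 1/6 = 19/6
3 + 1/(19/6) = 3 + 6/19 = 63/19
1 + 1/(63/19) = 1 + 19/63 = 82/63
0 + 1/(82/63) = 0 + 63/82 = 63/82

63/82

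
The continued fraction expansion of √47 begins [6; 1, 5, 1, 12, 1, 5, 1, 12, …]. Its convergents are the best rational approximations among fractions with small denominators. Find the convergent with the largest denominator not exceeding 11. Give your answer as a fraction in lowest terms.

48/7

a_0 = 6: 6/1  (≤ bound)
a_1 = 1: 7/1  (≤ bound)
a_2 = 5: 41/6  (≤ bound)
a_3 = 1: 48/7  (≤ bound)
a_4 = 12: 617/90  (> 11, stop)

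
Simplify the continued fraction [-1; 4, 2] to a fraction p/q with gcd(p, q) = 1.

Start with 2.
4 + 1/(2/1) = 4 + 1/2 = 9/2
-1 + 1/(9/2) = -1 + 2/9 = -7/9

-7/9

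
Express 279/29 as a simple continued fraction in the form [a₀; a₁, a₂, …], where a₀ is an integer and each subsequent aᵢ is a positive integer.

279 = 9·29 + 18, so a_0 = 9
29 = 1·18 + 11, so a_1 = 1
18 = 1·11 + 7, so a_2 = 1
11 = 1·7 + 4, so a_3 = 1
7 = 1·4 + 3, so a_4 = 1
4 = 1·3 + 1, so a_5 = 1
3 = 3·1 + 0, so a_6 = 3

[9; 1, 1, 1, 1, 1, 3]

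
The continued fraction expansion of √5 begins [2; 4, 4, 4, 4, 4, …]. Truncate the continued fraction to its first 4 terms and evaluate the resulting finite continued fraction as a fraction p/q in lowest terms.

a_0 = 2: 2/1
a_1 = 4: 9/4
a_2 = 4: 38/17
a_3 = 4: 161/72

161/72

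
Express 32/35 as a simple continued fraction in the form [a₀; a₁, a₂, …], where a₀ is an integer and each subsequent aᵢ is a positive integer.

[0; 1, 10, 1, 2]

⌊32/35⌋ = 0, remainder 32
⌊35/32⌋ = 1, remainder 3
⌊32/3⌋ = 10, remainder 2
⌊3/2⌋ = 1, remainder 1
⌊2/1⌋ = 2, remainder 0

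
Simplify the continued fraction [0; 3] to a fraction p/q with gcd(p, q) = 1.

Start with 3.
0 + 1/(3/1) = 0 + 1/3 = 1/3

1/3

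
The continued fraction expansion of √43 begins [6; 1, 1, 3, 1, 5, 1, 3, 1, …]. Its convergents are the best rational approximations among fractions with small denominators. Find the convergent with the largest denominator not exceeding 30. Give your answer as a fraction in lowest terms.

59/9

a_0 = 6: 6/1  (≤ bound)
a_1 = 1: 7/1  (≤ bound)
a_2 = 1: 13/2  (≤ bound)
a_3 = 3: 46/7  (≤ bound)
a_4 = 1: 59/9  (≤ bound)
a_5 = 5: 341/52  (> 30, stop)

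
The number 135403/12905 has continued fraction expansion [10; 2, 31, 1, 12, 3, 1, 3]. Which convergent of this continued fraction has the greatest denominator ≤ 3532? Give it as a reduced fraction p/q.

36062/3437

a_0 = 10: 10/1  (≤ bound)
a_1 = 2: 21/2  (≤ bound)
a_2 = 31: 661/63  (≤ bound)
a_3 = 1: 682/65  (≤ bound)
a_4 = 12: 8845/843  (≤ bound)
a_5 = 3: 27217/2594  (≤ bound)
a_6 = 1: 36062/3437  (≤ bound)
a_7 = 3: 135403/12905  (> 3532, stop)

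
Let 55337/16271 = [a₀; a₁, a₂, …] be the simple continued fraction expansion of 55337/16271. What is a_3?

41

Apply division with remainder until the remainder is 0:
55337 = 3·16271 + 6524, so a_0 = 3
16271 = 2·6524 + 3223, so a_1 = 2
6524 = 2·3223 + 78, so a_2 = 2
3223 = 41·78 + 25, so a_3 = 41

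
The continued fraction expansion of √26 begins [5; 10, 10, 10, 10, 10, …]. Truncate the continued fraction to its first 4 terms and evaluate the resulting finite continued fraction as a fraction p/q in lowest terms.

Work from the innermost term outward:
Start with 10.
10 + 1/(10/1) = 10 + 1/10 = 101/10
10 + 1/(101/10) = 10 + 10/101 = 1020/101
5 + 1/(1020/101) = 5 + 101/1020 = 5201/1020

5201/1020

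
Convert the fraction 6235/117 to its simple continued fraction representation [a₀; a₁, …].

6235 = 53·117 + 34, so a_0 = 53
117 = 3·34 + 15, so a_1 = 3
34 = 2·15 + 4, so a_2 = 2
15 = 3·4 + 3, so a_3 = 3
4 = 1·3 + 1, so a_4 = 1
3 = 3·1 + 0, so a_5 = 3

[53; 3, 2, 3, 1, 3]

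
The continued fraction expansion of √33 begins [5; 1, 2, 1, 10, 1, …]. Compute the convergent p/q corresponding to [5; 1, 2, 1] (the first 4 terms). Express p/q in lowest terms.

a_0 = 5: 5/1
a_1 = 1: 6/1
a_2 = 2: 17/3
a_3 = 1: 23/4

23/4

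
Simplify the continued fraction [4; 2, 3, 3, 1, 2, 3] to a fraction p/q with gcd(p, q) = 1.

Build up convergents one term at a time:
a_0 = 4: 4/1
a_1 = 2: 9/2
a_2 = 3: 31/7
a_3 = 3: 102/23
a_4 = 1: 133/30
a_5 = 2: 368/83
a_6 = 3: 1237/279

1237/279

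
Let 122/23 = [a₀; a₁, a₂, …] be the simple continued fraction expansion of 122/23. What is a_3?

⌊122/23⌋ = 5, remainder 7
⌊23/7⌋ = 3, remainder 2
⌊7/2⌋ = 3, remainder 1
⌊2/1⌋ = 2, remainder 0

2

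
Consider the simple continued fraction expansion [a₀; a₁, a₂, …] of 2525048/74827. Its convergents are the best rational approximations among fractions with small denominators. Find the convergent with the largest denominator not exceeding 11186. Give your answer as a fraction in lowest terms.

13903/412

a_0 = 33: 33/1  (≤ bound)
a_1 = 1: 34/1  (≤ bound)
a_2 = 2: 101/3  (≤ bound)
a_3 = 1: 135/4  (≤ bound)
a_4 = 12: 1721/51  (≤ bound)
a_5 = 8: 13903/412  (≤ bound)
a_6 = 36: 502229/14883  (> 11186, stop)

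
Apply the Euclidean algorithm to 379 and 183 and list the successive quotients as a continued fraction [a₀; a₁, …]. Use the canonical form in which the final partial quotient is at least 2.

⌊379/183⌋ = 2, remainder 13
⌊183/13⌋ = 14, remainder 1
⌊13/1⌋ = 13, remainder 0

[2; 14, 13]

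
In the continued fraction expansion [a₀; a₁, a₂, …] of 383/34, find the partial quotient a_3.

3

383 ÷ 34 → quotient 11, remainder 9
34 ÷ 9 → quotient 3, remainder 7
9 ÷ 7 → quotient 1, remainder 2
7 ÷ 2 → quotient 3, remainder 1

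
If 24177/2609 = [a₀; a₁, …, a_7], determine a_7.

Run the Euclidean algorithm, recording each quotient:
24177 = 9·2609 + 696, so a_0 = 9
2609 = 3·696 + 521, so a_1 = 3
696 = 1·521 + 175, so a_2 = 1
521 = 2·175 + 171, so a_3 = 2
175 = 1·171 + 4, so a_4 = 1
171 = 42·4 + 3, so a_5 = 42
4 = 1·3 + 1, so a_6 = 1
3 = 3·1 + 0, so a_7 = 3

3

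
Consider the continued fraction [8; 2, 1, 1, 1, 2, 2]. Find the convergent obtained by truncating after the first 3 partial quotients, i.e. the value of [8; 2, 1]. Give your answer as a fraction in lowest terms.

25/3

Collapse the nested fraction from the inside out:
Start with 1.
2 + 1/(1/1) = 2 + 1/1 = 3/1
8 + 1/(3/1) = 8 + 1/3 = 25/3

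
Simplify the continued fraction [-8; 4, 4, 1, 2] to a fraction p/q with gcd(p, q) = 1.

-458/59

a_0 = -8: -8/1
a_1 = 4: -31/4
a_2 = 4: -132/17
a_3 = 1: -163/21
a_4 = 2: -458/59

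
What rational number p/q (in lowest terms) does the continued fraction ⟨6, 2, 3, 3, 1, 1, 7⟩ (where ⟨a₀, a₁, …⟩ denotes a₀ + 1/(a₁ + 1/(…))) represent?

2580/401

a_0 = 6: 6/1
a_1 = 2: 13/2
a_2 = 3: 45/7
a_3 = 3: 148/23
a_4 = 1: 193/30
a_5 = 1: 341/53
a_6 = 7: 2580/401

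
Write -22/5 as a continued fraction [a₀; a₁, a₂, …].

[-5; 1, 1, 2]

-22 = -5·5 + 3, so a_0 = -5
5 = 1·3 + 2, so a_1 = 1
3 = 1·2 + 1, so a_2 = 1
2 = 2·1 + 0, so a_3 = 2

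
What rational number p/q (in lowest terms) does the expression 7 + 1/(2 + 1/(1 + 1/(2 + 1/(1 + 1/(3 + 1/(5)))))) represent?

1591/216

Work from the innermost term outward:
Start with 5.
3 + 1/(5/1) = 3 + 1/5 = 16/5
1 + 1/(16/5) = 1 + 5/16 = 21/16
2 + 1/(21/16) = 2 + 16/21 = 58/21
1 + 1/(58/21) = 1 + 21/58 = 79/58
2 + 1/(79/58) = 2 + 58/79 = 216/79
7 + 1/(216/79) = 7 + 79/216 = 1591/216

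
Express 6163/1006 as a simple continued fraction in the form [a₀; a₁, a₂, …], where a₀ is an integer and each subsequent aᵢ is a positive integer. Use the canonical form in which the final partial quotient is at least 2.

Repeatedly divide and take the remainder:
6163 = 6·1006 + 127, so a_0 = 6
1006 = 7·127 + 117, so a_1 = 7
127 = 1·117 + 10, so a_2 = 1
117 = 11·10 + 7, so a_3 = 11
10 = 1·7 + 3, so a_4 = 1
7 = 2·3 + 1, so a_5 = 2
3 = 3·1 + 0, so a_6 = 3

[6; 7, 1, 11, 1, 2, 3]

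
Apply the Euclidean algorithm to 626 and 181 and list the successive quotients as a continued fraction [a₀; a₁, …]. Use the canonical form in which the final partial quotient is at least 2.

[3; 2, 5, 1, 1, 7]

Repeatedly divide and take the remainder:
626 = 3·181 + 83, so a_0 = 3
181 = 2·83 + 15, so a_1 = 2
83 = 5·15 + 8, so a_2 = 5
15 = 1·8 + 7, so a_3 = 1
8 = 1·7 + 1, so a_4 = 1
7 = 7·1 + 0, so a_5 = 7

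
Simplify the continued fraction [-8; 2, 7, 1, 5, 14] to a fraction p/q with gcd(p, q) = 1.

Start with 14.
5 + 1/(14/1) = 5 + 1/14 = 71/14
1 + 1/(71/14) = 1 + 14/71 = 85/71
7 + 1/(85/71) = 7 + 71/85 = 666/85
2 + 1/(666/85) = 2 + 85/666 = 1417/666
-8 + 1/(1417/666) = -8 + 666/1417 = -10670/1417

-10670/1417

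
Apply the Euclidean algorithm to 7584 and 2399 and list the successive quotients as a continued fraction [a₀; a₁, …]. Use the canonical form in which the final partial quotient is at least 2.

[3; 6, 5, 38, 2]

7584 = 3·2399 + 387, so a_0 = 3
2399 = 6·387 + 77, so a_1 = 6
387 = 5·77 + 2, so a_2 = 5
77 = 38·2 + 1, so a_3 = 38
2 = 2·1 + 0, so a_4 = 2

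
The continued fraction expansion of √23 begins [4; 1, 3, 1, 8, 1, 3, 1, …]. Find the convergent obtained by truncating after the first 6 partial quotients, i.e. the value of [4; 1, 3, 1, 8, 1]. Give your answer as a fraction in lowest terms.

235/49

Start with 1.
8 + 1/(1/1) = 8 + 1/1 = 9/1
1 + 1/(9/1) = 1 + 1/9 = 10/9
3 + 1/(10/9) = 3 + 9/10 = 39/10
1 + 1/(39/10) = 1 + 10/39 = 49/39
4 + 1/(49/39) = 4 + 39/49 = 235/49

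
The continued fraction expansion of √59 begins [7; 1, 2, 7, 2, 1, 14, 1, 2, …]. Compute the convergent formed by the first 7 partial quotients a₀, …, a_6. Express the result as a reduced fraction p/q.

a_0 = 7: 7/1
a_1 = 1: 8/1
a_2 = 2: 23/3
a_3 = 7: 169/22
a_4 = 2: 361/47
a_5 = 1: 530/69
a_6 = 14: 7781/1013

7781/1013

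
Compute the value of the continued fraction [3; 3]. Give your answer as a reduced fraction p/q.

10/3

Start with 3.
3 + 1/(3/1) = 3 + 1/3 = 10/3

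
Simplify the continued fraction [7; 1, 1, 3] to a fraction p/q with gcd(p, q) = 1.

a_0 = 7: 7/1
a_1 = 1: 8/1
a_2 = 1: 15/2
a_3 = 3: 53/7

53/7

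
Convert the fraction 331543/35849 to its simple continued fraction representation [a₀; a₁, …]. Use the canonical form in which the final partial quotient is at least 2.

[9; 4, 36, 1, 15, 15]

331543 = 9·35849 + 8902, so a_0 = 9
35849 = 4·8902 + 241, so a_1 = 4
8902 = 36·241 + 226, so a_2 = 36
241 = 1·226 + 15, so a_3 = 1
226 = 15·15 + 1, so a_4 = 15
15 = 15·1 + 0, so a_5 = 15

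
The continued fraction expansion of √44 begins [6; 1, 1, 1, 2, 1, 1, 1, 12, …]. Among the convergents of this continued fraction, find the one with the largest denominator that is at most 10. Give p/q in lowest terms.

53/8

a_0 = 6: 6/1  (≤ bound)
a_1 = 1: 7/1  (≤ bound)
a_2 = 1: 13/2  (≤ bound)
a_3 = 1: 20/3  (≤ bound)
a_4 = 2: 53/8  (≤ bound)
a_5 = 1: 73/11  (> 10, stop)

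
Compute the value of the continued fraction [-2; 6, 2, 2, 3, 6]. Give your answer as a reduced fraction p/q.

-1265/686

Work from the innermost term outward:
Start with 6.
3 + 1/(6/1) = 3 + 1/6 = 19/6
2 + 1/(19/6) = 2 + 6/19 = 44/19
2 + 1/(44/19) = 2 + 19/44 = 107/44
6 + 1/(107/44) = 6 + 44/107 = 686/107
-2 + 1/(686/107) = -2 + 107/686 = -1265/686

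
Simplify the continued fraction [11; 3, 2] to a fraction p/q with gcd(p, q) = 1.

Start with 2.
3 + 1/(2/1) = 3 + 1/2 = 7/2
11 + 1/(7/2) = 11 + 2/7 = 79/7

79/7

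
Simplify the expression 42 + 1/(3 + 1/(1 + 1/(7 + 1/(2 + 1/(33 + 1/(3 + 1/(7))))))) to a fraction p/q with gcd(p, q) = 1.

Starting at the tail and folding back:
Start with 7.
3 + 1/(7/1) = 3 + 1/7 = 22/7
33 + 1/(22/7) = 33 + 7/22 = 733/22
2 + 1/(733/22) = 2 + 22/733 = 1488/733
7 + 1/(1488/733) = 7 + 733/1488 = 11149/1488
1 + 1/(11149/1488) = 1 + 1488/11149 = 12637/11149
3 + 1/(12637/11149) = 3 + 11149/12637 = 49060/12637
42 + 1/(49060/12637) = 42 + 12637/49060 = 2073157/49060

2073157/49060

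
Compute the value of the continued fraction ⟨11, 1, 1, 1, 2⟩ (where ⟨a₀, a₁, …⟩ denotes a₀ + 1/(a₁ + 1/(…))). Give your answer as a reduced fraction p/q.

Build up convergents one term at a time:
a_0 = 11: 11/1
a_1 = 1: 12/1
a_2 = 1: 23/2
a_3 = 1: 35/3
a_4 = 2: 93/8

93/8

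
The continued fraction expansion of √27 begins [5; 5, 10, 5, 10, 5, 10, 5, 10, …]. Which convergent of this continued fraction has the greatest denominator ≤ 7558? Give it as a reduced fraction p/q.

List convergents until the denominator exceeds the bound:
a_0 = 5: 5/1  (≤ bound)
a_1 = 5: 26/5  (≤ bound)
a_2 = 10: 265/51  (≤ bound)
a_3 = 5: 1351/260  (≤ bound)
a_4 = 10: 13775/2651  (≤ bound)
a_5 = 5: 70226/13515  (> 7558, stop)

13775/2651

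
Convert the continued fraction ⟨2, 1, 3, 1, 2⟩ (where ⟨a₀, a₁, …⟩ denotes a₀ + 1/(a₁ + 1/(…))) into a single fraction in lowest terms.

a_0 = 2: 2/1
a_1 = 1: 3/1
a_2 = 3: 11/4
a_3 = 1: 14/5
a_4 = 2: 39/14

39/14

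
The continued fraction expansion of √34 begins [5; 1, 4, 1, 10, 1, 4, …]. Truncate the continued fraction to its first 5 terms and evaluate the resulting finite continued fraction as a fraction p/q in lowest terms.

379/65

a_0 = 5: 5/1
a_1 = 1: 6/1
a_2 = 4: 29/5
a_3 = 1: 35/6
a_4 = 10: 379/65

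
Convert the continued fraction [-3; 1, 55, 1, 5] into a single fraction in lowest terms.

Collapse the nested fraction from the inside out:
Start with 5.
1 + 1/(5/1) = 1 + 1/5 = 6/5
55 + 1/(6/5) = 55 + 5/6 = 335/6
1 + 1/(335/6) = 1 + 6/335 = 341/335
-3 + 1/(341/335) = -3 + 335/341 = -688/341

-688/341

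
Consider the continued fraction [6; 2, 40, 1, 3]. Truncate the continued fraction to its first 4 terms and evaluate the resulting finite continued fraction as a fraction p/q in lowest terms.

539/83

a_0 = 6: 6/1
a_1 = 2: 13/2
a_2 = 40: 526/81
a_3 = 1: 539/83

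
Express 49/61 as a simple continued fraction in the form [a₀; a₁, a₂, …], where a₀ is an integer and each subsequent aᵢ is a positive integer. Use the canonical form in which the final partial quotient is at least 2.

⌊49/61⌋ = 0, remainder 49
⌊61/49⌋ = 1, remainder 12
⌊49/12⌋ = 4, remainder 1
⌊12/1⌋ = 12, remainder 0

[0; 1, 4, 12]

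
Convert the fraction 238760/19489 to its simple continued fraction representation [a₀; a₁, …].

[12; 3, 1, 60, 1, 12, 6]

Apply division with remainder until the remainder is 0:
238760 ÷ 19489 → quotient 12, remainder 4892
19489 ÷ 4892 → quotient 3, remainder 4813
4892 ÷ 4813 → quotient 1, remainder 79
4813 ÷ 79 → quotient 60, remainder 73
79 ÷ 73 → quotient 1, remainder 6
73 ÷ 6 → quotient 12, remainder 1
6 ÷ 1 → quotient 6, remainder 0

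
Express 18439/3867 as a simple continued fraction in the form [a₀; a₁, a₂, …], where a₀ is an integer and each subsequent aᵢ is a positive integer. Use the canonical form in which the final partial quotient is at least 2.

[4; 1, 3, 3, 6, 47]

Apply division with remainder until the remainder is 0:
⌊18439/3867⌋ = 4, remainder 2971
⌊3867/2971⌋ = 1, remainder 896
⌊2971/896⌋ = 3, remainder 283
⌊896/283⌋ = 3, remainder 47
⌊283/47⌋ = 6, remainder 1
⌊47/1⌋ = 47, remainder 0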